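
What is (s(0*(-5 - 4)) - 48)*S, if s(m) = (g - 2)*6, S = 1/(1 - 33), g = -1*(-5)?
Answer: 15/16 ≈ 0.93750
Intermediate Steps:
g = 5
S = -1/32 (S = 1/(-32) = -1/32 ≈ -0.031250)
s(m) = 18 (s(m) = (5 - 2)*6 = 3*6 = 18)
(s(0*(-5 - 4)) - 48)*S = (18 - 48)*(-1/32) = -30*(-1/32) = 15/16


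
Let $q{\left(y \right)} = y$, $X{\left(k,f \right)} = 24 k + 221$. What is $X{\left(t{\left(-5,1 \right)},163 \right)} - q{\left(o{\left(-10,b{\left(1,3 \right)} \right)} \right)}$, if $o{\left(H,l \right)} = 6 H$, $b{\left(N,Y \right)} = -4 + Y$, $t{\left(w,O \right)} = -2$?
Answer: $233$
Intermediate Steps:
$X{\left(k,f \right)} = 221 + 24 k$
$X{\left(t{\left(-5,1 \right)},163 \right)} - q{\left(o{\left(-10,b{\left(1,3 \right)} \right)} \right)} = \left(221 + 24 \left(-2\right)\right) - 6 \left(-10\right) = \left(221 - 48\right) - -60 = 173 + 60 = 233$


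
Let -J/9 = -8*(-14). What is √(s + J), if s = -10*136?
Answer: 8*I*√37 ≈ 48.662*I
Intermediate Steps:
s = -1360
J = -1008 (J = -(-72)*(-14) = -9*112 = -1008)
√(s + J) = √(-1360 - 1008) = √(-2368) = 8*I*√37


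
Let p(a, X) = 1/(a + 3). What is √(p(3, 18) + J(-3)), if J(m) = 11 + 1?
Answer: √438/6 ≈ 3.4881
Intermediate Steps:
p(a, X) = 1/(3 + a)
J(m) = 12
√(p(3, 18) + J(-3)) = √(1/(3 + 3) + 12) = √(1/6 + 12) = √(⅙ + 12) = √(73/6) = √438/6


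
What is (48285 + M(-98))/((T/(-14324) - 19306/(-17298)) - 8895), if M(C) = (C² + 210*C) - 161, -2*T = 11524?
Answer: -2301100838424/550899054955 ≈ -4.1770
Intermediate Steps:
T = -5762 (T = -½*11524 = -5762)
M(C) = -161 + C² + 210*C
(48285 + M(-98))/((T/(-14324) - 19306/(-17298)) - 8895) = (48285 + (-161 + (-98)² + 210*(-98)))/((-5762/(-14324) - 19306/(-17298)) - 8895) = (48285 + (-161 + 9604 - 20580))/((-5762*(-1/14324) - 19306*(-1/17298)) - 8895) = (48285 - 11137)/((2881/7162 + 9653/8649) - 8895) = 37148/(94052555/61944138 - 8895) = 37148/(-550899054955/61944138) = 37148*(-61944138/550899054955) = -2301100838424/550899054955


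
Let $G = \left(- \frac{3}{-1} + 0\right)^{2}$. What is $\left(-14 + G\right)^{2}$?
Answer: $25$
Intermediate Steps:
$G = 9$ ($G = \left(\left(-3\right) \left(-1\right) + 0\right)^{2} = \left(3 + 0\right)^{2} = 3^{2} = 9$)
$\left(-14 + G\right)^{2} = \left(-14 + 9\right)^{2} = \left(-5\right)^{2} = 25$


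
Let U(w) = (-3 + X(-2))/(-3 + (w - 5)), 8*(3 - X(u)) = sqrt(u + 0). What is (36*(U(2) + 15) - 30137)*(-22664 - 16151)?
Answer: 1148807555 - 116445*I*sqrt(2)/4 ≈ 1.1488e+9 - 41170.0*I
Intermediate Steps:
X(u) = 3 - sqrt(u)/8 (X(u) = 3 - sqrt(u + 0)/8 = 3 - sqrt(u)/8)
U(w) = -I*sqrt(2)/(8*(-8 + w)) (U(w) = (-3 + (3 - I*sqrt(2)/8))/(-3 + (w - 5)) = (-3 + (3 - I*sqrt(2)/8))/(-3 + (-5 + w)) = (-3 + (3 - I*sqrt(2)/8))/(-8 + w) = (-I*sqrt(2)/8)/(-8 + w) = -I*sqrt(2)/(8*(-8 + w)))
(36*(U(2) + 15) - 30137)*(-22664 - 16151) = (36*(-I*sqrt(2)/(-64 + 8*2) + 15) - 30137)*(-22664 - 16151) = (36*(-I*sqrt(2)/(-64 + 16) + 15) - 30137)*(-38815) = (36*(-1*I*sqrt(2)/(-48) + 15) - 30137)*(-38815) = (36*(-1*I*sqrt(2)*(-1/48) + 15) - 30137)*(-38815) = (36*(I*sqrt(2)/48 + 15) - 30137)*(-38815) = (36*(15 + I*sqrt(2)/48) - 30137)*(-38815) = ((540 + 3*I*sqrt(2)/4) - 30137)*(-38815) = (-29597 + 3*I*sqrt(2)/4)*(-38815) = 1148807555 - 116445*I*sqrt(2)/4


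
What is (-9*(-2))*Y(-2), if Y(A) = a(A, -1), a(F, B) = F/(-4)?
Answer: 9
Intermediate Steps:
a(F, B) = -F/4 (a(F, B) = F*(-¼) = -F/4)
Y(A) = -A/4
(-9*(-2))*Y(-2) = (-9*(-2))*(-¼*(-2)) = 18*(½) = 9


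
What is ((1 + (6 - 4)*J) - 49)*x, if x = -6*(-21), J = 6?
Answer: -4536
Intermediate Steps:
x = 126
((1 + (6 - 4)*J) - 49)*x = ((1 + (6 - 4)*6) - 49)*126 = ((1 + 2*6) - 49)*126 = ((1 + 12) - 49)*126 = (13 - 49)*126 = -36*126 = -4536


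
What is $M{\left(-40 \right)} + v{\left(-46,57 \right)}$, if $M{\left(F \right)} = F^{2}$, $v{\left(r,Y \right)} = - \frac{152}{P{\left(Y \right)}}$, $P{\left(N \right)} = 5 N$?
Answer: $\frac{23992}{15} \approx 1599.5$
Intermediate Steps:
$v{\left(r,Y \right)} = - \frac{152}{5 Y}$
$M{\left(-40 \right)} + v{\left(-46,57 \right)} = \left(-40\right)^{2} - \frac{152}{5 \cdot 57} = 1600 - \frac{8}{15} = \frac{23992}{15}$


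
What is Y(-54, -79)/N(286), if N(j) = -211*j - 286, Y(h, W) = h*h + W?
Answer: -2837/60632 ≈ -0.046790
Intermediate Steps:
Y(h, W) = W + h² (Y(h, W) = h² + W = W + h²)
N(j) = -286 - 211*j
Y(-54, -79)/N(286) = (-79 + (-54)²)/(-286 - 211*286) = (-79 + 2916)/(-286 - 60346) = 2837/(-60632) = 2837*(-1/60632) = -2837/60632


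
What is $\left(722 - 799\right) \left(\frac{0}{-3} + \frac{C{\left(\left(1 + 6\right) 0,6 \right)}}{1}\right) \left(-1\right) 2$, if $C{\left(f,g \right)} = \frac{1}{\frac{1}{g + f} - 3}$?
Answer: $- \frac{924}{17} \approx -54.353$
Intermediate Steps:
$C{\left(f,g \right)} = \frac{1}{-3 + \frac{1}{f + g}}$ ($C{\left(f,g \right)} = \frac{1}{\frac{1}{f + g} - 3} = \frac{1}{-3 + \frac{1}{f + g}}$)
$\left(722 - 799\right) \left(\frac{0}{-3} + \frac{C{\left(\left(1 + 6\right) 0,6 \right)}}{1}\right) \left(-1\right) 2 = \left(722 - 799\right) \left(\frac{0}{-3} + \frac{\frac{1}{-1 + 3 \left(1 + 6\right) 0 + 3 \cdot 6} \left(- \left(1 + 6\right) 0 - 6\right)}{1}\right) \left(-1\right) 2 = \left(722 - 799\right) \left(0 \left(- \frac{1}{3}\right) + \frac{- 7 \cdot 0 - 6}{-1 + 3 \cdot 7 \cdot 0 + 18} \cdot 1\right) \left(-1\right) 2 = - 77 \left(0 + \frac{\left(-1\right) 0 - 6}{-1 + 3 \cdot 0 + 18} \cdot 1\right) \left(-1\right) 2 = - 77 \left(0 + \frac{0 - 6}{-1 + 0 + 18} \cdot 1\right) \left(-1\right) 2 = - 77 \left(0 + \frac{1}{17} \left(-6\right) 1\right) \left(-1\right) 2 = - 77 \left(0 - \frac{6}{17}\right) \left(-1\right) 2 = - 77 \left(- \frac{6}{17}\right) \left(-1\right) 2 = - 77 \cdot \frac{6}{17} \cdot 2 = \left(-77\right) \frac{12}{17} = - \frac{924}{17}$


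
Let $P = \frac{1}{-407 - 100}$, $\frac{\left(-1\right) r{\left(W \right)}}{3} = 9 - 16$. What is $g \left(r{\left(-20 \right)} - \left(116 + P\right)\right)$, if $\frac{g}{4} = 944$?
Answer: $- \frac{181867264}{507} \approx -3.5871 \cdot 10^{5}$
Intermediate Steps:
$r{\left(W \right)} = 21$ ($r{\left(W \right)} = - 3 \left(9 - 16\right) = \left(-3\right) \left(-7\right) = 21$)
$P = - \frac{1}{507}$ ($P = \frac{1}{-507} = - \frac{1}{507} \approx -0.0019724$)
$g = 3776$ ($g = 4 \cdot 944 = 3776$)
$g \left(r{\left(-20 \right)} - \left(116 + P\right)\right) = 3776 \left(21 - \frac{58811}{507}\right) = 3776 \left(- \frac{48164}{507}\right) = - \frac{181867264}{507}$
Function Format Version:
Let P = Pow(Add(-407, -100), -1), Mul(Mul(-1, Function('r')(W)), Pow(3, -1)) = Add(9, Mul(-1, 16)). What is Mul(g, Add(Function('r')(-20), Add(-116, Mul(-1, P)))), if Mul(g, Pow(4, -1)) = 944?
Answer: Rational(-181867264, 507) ≈ -3.5871e+5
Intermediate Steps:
Function('r')(W) = 21 (Function('r')(W) = Mul(-3, Add(9, Mul(-1, 16))) = Mul(-3, Add(9, -16)) = Mul(-3, -7) = 21)
P = Rational(-1, 507) (P = Pow(-507, -1) = Rational(-1, 507) ≈ -0.0019724)
g = 3776 (g = Mul(4, 944) = 3776)
Mul(g, Add(Function('r')(-20), Add(-116, Mul(-1, P)))) = Mul(3776, Add(21, Add(-116, Mul(-1, Rational(-1, 507))))) = Mul(3776, Add(21, Add(-116, Rational(1, 507)))) = Mul(3776, Add(21, Rational(-58811, 507))) = Mul(3776, Rational(-48164, 507)) = Rational(-181867264, 507)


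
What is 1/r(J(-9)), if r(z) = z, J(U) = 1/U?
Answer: -9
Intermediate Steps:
1/r(J(-9)) = 1/(1/(-9)) = 1/(-⅑) = -9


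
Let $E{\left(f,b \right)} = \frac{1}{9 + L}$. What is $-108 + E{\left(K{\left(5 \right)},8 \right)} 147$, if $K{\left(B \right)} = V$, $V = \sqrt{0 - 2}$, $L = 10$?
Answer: $- \frac{1905}{19} \approx -100.26$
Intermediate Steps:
$V = i \sqrt{2}$ ($V = \sqrt{-2} = i \sqrt{2} \approx 1.4142 i$)
$K{\left(B \right)} = i \sqrt{2}$
$E{\left(f,b \right)} = \frac{1}{19}$ ($E{\left(f,b \right)} = \frac{1}{9 + 10} = \frac{1}{19}$)
$-108 + E{\left(K{\left(5 \right)},8 \right)} 147 = -108 + \frac{1}{19} \cdot 147 = -108 + \frac{147}{19} = - \frac{1905}{19}$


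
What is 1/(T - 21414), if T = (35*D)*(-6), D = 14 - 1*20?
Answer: -1/20154 ≈ -4.9618e-5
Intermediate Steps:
D = -6 (D = 14 - 20 = -6)
T = 1260 (T = (35*(-6))*(-6) = -210*(-6) = 1260)
1/(T - 21414) = 1/(1260 - 21414) = 1/(-20154) = -1/20154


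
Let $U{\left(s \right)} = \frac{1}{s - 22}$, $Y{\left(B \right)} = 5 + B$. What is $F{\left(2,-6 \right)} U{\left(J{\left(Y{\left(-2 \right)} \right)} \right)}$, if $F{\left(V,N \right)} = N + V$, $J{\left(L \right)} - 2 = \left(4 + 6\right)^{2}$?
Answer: $- \frac{1}{20} \approx -0.05$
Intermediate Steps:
$J{\left(L \right)} = 102$ ($J{\left(L \right)} = 2 + \left(4 + 6\right)^{2} = 2 + 10^{2} = 2 + 100 = 102$)
$U{\left(s \right)} = \frac{1}{-22 + s}$
$F{\left(2,-6 \right)} U{\left(J{\left(Y{\left(-2 \right)} \right)} \right)} = \frac{-6 + 2}{-22 + 102} = - \frac{4}{80} = \left(-4\right) \frac{1}{80} = - \frac{1}{20}$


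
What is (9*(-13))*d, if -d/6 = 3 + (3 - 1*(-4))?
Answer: 7020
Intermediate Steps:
d = -60 (d = -6*(3 + (3 - 1*(-4))) = -6*(3 + (3 + 4)) = -6*(3 + 7) = -6*10 = -60)
(9*(-13))*d = (9*(-13))*(-60) = -117*(-60) = 7020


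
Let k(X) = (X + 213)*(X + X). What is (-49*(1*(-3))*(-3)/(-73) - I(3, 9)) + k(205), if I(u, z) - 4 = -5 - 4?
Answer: 12511546/73 ≈ 1.7139e+5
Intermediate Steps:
I(u, z) = -5 (I(u, z) = 4 + (-5 - 4) = 4 - 9 = -5)
k(X) = 2*X*(213 + X) (k(X) = (213 + X)*(2*X) = 2*X*(213 + X))
(-49*(1*(-3))*(-3)/(-73) - I(3, 9)) + k(205) = (-49*(1*(-3))*(-3)/(-73) - 1*(-5)) + 2*205*(213 + 205) = (-49*(-3*(-3))*(-1)/73 + 5) + 2*205*418 = (-441*(-1)/73 + 5) + 171380 = (-49*(-9/73) + 5) + 171380 = (441/73 + 5) + 171380 = 806/73 + 171380 = 12511546/73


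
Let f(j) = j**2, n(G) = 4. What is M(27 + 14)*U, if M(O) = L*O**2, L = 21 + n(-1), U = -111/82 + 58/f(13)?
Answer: -14353075/338 ≈ -42465.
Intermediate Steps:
U = -14003/13858 (U = -111/82 + 58/(13**2) = -111*1/82 + 58/169 = -111/82 + 58*(1/169) = -111/82 + 58/169 = -14003/13858 ≈ -1.0105)
L = 25 (L = 21 + 4 = 25)
M(O) = 25*O**2
M(27 + 14)*U = (25*(27 + 14)**2)*(-14003/13858) = (25*41**2)*(-14003/13858) = (25*1681)*(-14003/13858) = 42025*(-14003/13858) = -14353075/338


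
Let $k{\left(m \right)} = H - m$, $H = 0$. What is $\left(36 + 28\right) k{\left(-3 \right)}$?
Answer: $192$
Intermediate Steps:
$k{\left(m \right)} = - m$ ($k{\left(m \right)} = 0 - m = - m$)
$\left(36 + 28\right) k{\left(-3 \right)} = \left(36 + 28\right) \left(\left(-1\right) \left(-3\right)\right) = 64 \cdot 3 = 192$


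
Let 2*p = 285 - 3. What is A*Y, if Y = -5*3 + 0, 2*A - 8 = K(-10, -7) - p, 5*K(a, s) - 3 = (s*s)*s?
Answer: 3015/2 ≈ 1507.5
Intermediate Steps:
K(a, s) = 3/5 + s**3/5 (K(a, s) = 3/5 + ((s*s)*s)/5 = 3/5 + (s**2*s)/5 = 3/5 + s**3/5)
p = 141 (p = (285 - 3)/2 = (1/2)*282 = 141)
A = -201/2 (A = 4 + ((3/5 + (1/5)*(-7)**3) - 1*141)/2 = 4 + ((3/5 + (1/5)*(-343)) - 141)/2 = 4 + ((3/5 - 343/5) - 141)/2 = 4 + (-68 - 141)/2 = 4 + (1/2)*(-209) = 4 - 209/2 = -201/2 ≈ -100.50)
Y = -15 (Y = -15 + 0 = -15)
A*Y = -201/2*(-15) = 3015/2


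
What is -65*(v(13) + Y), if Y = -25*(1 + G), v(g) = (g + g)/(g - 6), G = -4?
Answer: -35815/7 ≈ -5116.4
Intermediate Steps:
v(g) = 2*g/(-6 + g) (v(g) = (2*g)/(-6 + g) = 2*g/(-6 + g))
Y = 75 (Y = -25*(1 - 4) = -25*(-3) = 75)
-65*(v(13) + Y) = -65*(2*13/(-6 + 13) + 75) = -65*(2*13/7 + 75) = -65*(2*13*(⅐) + 75) = -65*(26/7 + 75) = -65*551/7 = -35815/7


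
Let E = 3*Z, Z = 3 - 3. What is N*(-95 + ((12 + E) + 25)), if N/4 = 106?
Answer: -24592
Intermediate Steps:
N = 424 (N = 4*106 = 424)
Z = 0
E = 0 (E = 3*0 = 0)
N*(-95 + ((12 + E) + 25)) = 424*(-95 + ((12 + 0) + 25)) = 424*(-95 + (12 + 25)) = 424*(-95 + 37) = 424*(-58) = -24592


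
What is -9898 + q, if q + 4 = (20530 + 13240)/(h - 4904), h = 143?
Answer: -47177192/4761 ≈ -9909.1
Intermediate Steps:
q = -52814/4761 (q = -4 + (20530 + 13240)/(143 - 4904) = -4 + 33770/(-4761) = -4 + 33770*(-1/4761) = -4 - 33770/4761 = -52814/4761 ≈ -11.093)
-9898 + q = -9898 - 52814/4761 = -47177192/4761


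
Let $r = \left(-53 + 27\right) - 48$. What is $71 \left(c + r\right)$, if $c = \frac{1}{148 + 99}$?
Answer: $- \frac{1297667}{247} \approx -5253.7$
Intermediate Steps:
$r = -74$ ($r = -26 - 48 = -74$)
$c = \frac{1}{247} \approx 0.0040486$
$71 \left(c + r\right) = 71 \left(\frac{1}{247} - 74\right) = 71 \left(- \frac{18277}{247}\right) = - \frac{1297667}{247}$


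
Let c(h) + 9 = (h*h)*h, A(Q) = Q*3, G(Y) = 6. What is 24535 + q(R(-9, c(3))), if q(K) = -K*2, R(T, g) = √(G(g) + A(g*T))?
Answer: 24535 - 8*I*√30 ≈ 24535.0 - 43.818*I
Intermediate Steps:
A(Q) = 3*Q
c(h) = -9 + h³ (c(h) = -9 + (h*h)*h = -9 + h²*h = -9 + h³)
R(T, g) = √(6 + 3*T*g) (R(T, g) = √(6 + 3*(g*T)) = √(6 + 3*(T*g)) = √(6 + 3*T*g))
q(K) = -2*K
24535 + q(R(-9, c(3))) = 24535 - 2*√(6 + 3*(-9)*(-9 + 3³)) = 24535 - 2*√(6 + 3*(-9)*(-9 + 27)) = 24535 - 2*√(6 + 3*(-9)*18) = 24535 - 2*√(6 - 486) = 24535 - 8*I*√30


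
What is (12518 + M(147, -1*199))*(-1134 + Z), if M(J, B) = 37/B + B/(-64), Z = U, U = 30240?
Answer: 2320715697993/6368 ≈ 3.6443e+8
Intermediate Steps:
Z = 30240
M(J, B) = 37/B - B/64 (M(J, B) = 37/B + B*(-1/64) = 37/B - B/64)
(12518 + M(147, -1*199))*(-1134 + Z) = (12518 + (37/((-1*199)) - (-1)*199/64))*(-1134 + 30240) = (12518 + (37/(-199) - 1/64*(-199)))*29106 = (12518 + (37*(-1/199) + 199/64))*29106 = (12518 + (-37/199 + 199/64))*29106 = (12518 + 37233/12736)*29106 = (159466481/12736)*29106 = 2320715697993/6368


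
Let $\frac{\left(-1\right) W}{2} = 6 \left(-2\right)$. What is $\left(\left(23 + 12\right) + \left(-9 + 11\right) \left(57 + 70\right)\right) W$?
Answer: $6936$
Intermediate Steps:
$W = 24$ ($W = - 2 \cdot 6 \left(-2\right) = \left(-2\right) \left(-12\right) = 24$)
$\left(\left(23 + 12\right) + \left(-9 + 11\right) \left(57 + 70\right)\right) W = \left(\left(23 + 12\right) + \left(-9 + 11\right) \left(57 + 70\right)\right) 24 = \left(35 + 2 \cdot 127\right) 24 = \left(35 + 254\right) 24 = 289 \cdot 24 = 6936$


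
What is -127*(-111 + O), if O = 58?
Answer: 6731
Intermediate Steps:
-127*(-111 + O) = -127*(-111 + 58) = -127*(-53) = 6731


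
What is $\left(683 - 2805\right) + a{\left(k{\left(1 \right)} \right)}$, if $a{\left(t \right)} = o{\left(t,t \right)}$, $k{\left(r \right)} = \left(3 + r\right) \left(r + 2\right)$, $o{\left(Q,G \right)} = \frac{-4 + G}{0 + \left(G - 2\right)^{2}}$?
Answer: $- \frac{53048}{25} \approx -2121.9$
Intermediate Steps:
$o{\left(Q,G \right)} = \frac{-4 + G}{\left(-2 + G\right)^{2}}$ ($o{\left(Q,G \right)} = \frac{-4 + G}{0 + \left(-2 + G\right)^{2}} = \frac{-4 + G}{\left(-2 + G\right)^{2}}$)
$k{\left(r \right)} = \left(2 + r\right) \left(3 + r\right)$ ($k{\left(r \right)} = \left(3 + r\right) \left(2 + r\right) = \left(2 + r\right) \left(3 + r\right)$)
$a{\left(t \right)} = \frac{-4 + t}{\left(-2 + t\right)^{2}}$
$\left(683 - 2805\right) + a{\left(k{\left(1 \right)} \right)} = \left(683 - 2805\right) + \frac{-4 + \left(6 + 1^{2} + 5 \cdot 1\right)}{\left(-2 + \left(6 + 1^{2} + 5 \cdot 1\right)\right)^{2}} = -2122 + \frac{-4 + \left(6 + 1 + 5\right)}{\left(-2 + \left(6 + 1 + 5\right)\right)^{2}} = -2122 + \frac{-4 + 12}{\left(-2 + 12\right)^{2}} = -2122 + \frac{1}{100} \cdot 8 = -2122 + \frac{2}{25} = - \frac{53048}{25}$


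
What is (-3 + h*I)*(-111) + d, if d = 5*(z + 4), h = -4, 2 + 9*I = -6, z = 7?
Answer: -20/3 ≈ -6.6667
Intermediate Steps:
I = -8/9 (I = -2/9 + (⅑)*(-6) = -2/9 - ⅔ = -8/9 ≈ -0.88889)
d = 55 (d = 5*(7 + 4) = 5*11 = 55)
(-3 + h*I)*(-111) + d = (-3 - 4*(-8/9))*(-111) + 55 = (-3 + 32/9)*(-111) + 55 = (5/9)*(-111) + 55 = -185/3 + 55 = -20/3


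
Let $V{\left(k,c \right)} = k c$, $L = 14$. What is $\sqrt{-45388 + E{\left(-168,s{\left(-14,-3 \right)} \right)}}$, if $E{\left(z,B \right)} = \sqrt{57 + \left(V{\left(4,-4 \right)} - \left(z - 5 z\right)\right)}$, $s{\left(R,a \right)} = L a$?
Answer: $\sqrt{-45388 + i \sqrt{631}} \approx 0.059 + 213.04 i$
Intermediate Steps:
$V{\left(k,c \right)} = c k$
$s{\left(R,a \right)} = 14 a$
$E{\left(z,B \right)} = \sqrt{41 + 4 z}$ ($E{\left(z,B \right)} = \sqrt{57 - \left(16 - 4 z\right)} = \sqrt{57 + \left(-16 + 4 z\right)} = \sqrt{41 + 4 z}$)
$\sqrt{-45388 + E{\left(-168,s{\left(-14,-3 \right)} \right)}} = \sqrt{-45388 + \sqrt{41 + 4 \left(-168\right)}} = \sqrt{-45388 + \sqrt{41 - 672}} = \sqrt{-45388 + \sqrt{-631}} = \sqrt{-45388 + i \sqrt{631}}$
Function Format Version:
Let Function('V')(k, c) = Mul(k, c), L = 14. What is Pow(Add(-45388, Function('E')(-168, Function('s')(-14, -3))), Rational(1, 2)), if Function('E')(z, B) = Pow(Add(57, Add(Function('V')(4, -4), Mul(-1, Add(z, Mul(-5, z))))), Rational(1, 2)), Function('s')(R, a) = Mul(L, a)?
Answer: Pow(Add(-45388, Mul(I, Pow(631, Rational(1, 2)))), Rational(1, 2)) ≈ Add(0.0590, Mul(213.04, I))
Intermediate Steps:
Function('V')(k, c) = Mul(c, k)
Function('s')(R, a) = Mul(14, a)
Function('E')(z, B) = Pow(Add(41, Mul(4, z)), Rational(1, 2)) (Function('E')(z, B) = Pow(Add(57, Add(Mul(-4, 4), Mul(-1, Add(z, Mul(-5, z))))), Rational(1, 2)) = Pow(Add(57, Add(-16, Mul(-1, Mul(-4, z)))), Rational(1, 2)) = Pow(Add(57, Add(-16, Mul(4, z))), Rational(1, 2)) = Pow(Add(41, Mul(4, z)), Rational(1, 2)))
Pow(Add(-45388, Function('E')(-168, Function('s')(-14, -3))), Rational(1, 2)) = Pow(Add(-45388, Pow(Add(41, Mul(4, -168)), Rational(1, 2))), Rational(1, 2)) = Pow(Add(-45388, Pow(Add(41, -672), Rational(1, 2))), Rational(1, 2)) = Pow(Add(-45388, Pow(-631, Rational(1, 2))), Rational(1, 2)) = Pow(Add(-45388, Mul(I, Pow(631, Rational(1, 2)))), Rational(1, 2))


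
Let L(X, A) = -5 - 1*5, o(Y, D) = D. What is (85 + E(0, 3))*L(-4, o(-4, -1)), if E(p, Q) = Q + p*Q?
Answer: -880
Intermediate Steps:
L(X, A) = -10 (L(X, A) = -5 - 5 = -10)
E(p, Q) = Q + Q*p
(85 + E(0, 3))*L(-4, o(-4, -1)) = (85 + 3*(1 + 0))*(-10) = (85 + 3*1)*(-10) = (85 + 3)*(-10) = 88*(-10) = -880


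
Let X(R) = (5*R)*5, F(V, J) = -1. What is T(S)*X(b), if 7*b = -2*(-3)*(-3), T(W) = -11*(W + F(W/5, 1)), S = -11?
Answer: -59400/7 ≈ -8485.7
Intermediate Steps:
T(W) = 11 - 11*W (T(W) = -11*(W - 1) = -11*(-1 + W) = 11 - 11*W)
b = -18/7 (b = (-2*(-3)*(-3))/7 = (6*(-3))/7 = (⅐)*(-18) = -18/7 ≈ -2.5714)
X(R) = 25*R
T(S)*X(b) = (11 - 11*(-11))*(25*(-18/7)) = (11 + 121)*(-450/7) = 132*(-450/7) = -59400/7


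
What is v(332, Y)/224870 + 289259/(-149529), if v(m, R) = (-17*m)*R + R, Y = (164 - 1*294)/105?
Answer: -224003417018/117686051805 ≈ -1.9034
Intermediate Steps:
Y = -26/21 (Y = (164 - 294)*(1/105) = -130*1/105 = -26/21 ≈ -1.2381)
v(m, R) = R - 17*R*m (v(m, R) = -17*R*m + R = R - 17*R*m)
v(332, Y)/224870 + 289259/(-149529) = -26*(1 - 17*332)/21/224870 + 289259/(-149529) = -26*(1 - 5644)/21*(1/224870) + 289259*(-1/149529) = -26/21*(-5643)*(1/224870) - 289259/149529 = (48906/7)*(1/224870) - 289259/149529 = 24453/787045 - 289259/149529 = -224003417018/117686051805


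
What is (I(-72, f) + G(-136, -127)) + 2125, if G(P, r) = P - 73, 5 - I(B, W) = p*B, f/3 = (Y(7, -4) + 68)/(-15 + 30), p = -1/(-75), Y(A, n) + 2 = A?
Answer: 48049/25 ≈ 1922.0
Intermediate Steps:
Y(A, n) = -2 + A
p = 1/75 (p = -1*(-1/75) = 1/75 ≈ 0.013333)
f = 73/5 (f = 3*(((-2 + 7) + 68)/(-15 + 30)) = 3*((5 + 68)/15) = 3*(73*(1/15)) = 3*(73/15) = 73/5 ≈ 14.600)
I(B, W) = 5 - B/75
G(P, r) = -73 + P
(I(-72, f) + G(-136, -127)) + 2125 = ((5 - 1/75*(-72)) + (-73 - 136)) + 2125 = ((5 + 24/25) - 209) + 2125 = (149/25 - 209) + 2125 = -5076/25 + 2125 = 48049/25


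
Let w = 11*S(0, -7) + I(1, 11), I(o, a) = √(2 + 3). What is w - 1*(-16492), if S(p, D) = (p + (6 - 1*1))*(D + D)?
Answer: 15722 + √5 ≈ 15724.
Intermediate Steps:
I(o, a) = √5
S(p, D) = 2*D*(5 + p) (S(p, D) = (p + (6 - 1))*(2*D) = (p + 5)*(2*D) = (5 + p)*(2*D) = 2*D*(5 + p))
w = -770 + √5 (w = 11*(2*(-7)*(5 + 0)) + √5 = 11*(2*(-7)*5) + √5 = 11*(-70) + √5 = -770 + √5 ≈ -767.76)
w - 1*(-16492) = (-770 + √5) - 1*(-16492) = (-770 + √5) + 16492 = 15722 + √5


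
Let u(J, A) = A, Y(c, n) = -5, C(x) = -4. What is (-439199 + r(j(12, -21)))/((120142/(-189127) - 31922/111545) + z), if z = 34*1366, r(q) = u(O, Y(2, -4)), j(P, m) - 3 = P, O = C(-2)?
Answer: -2316380695578215/244942784339494 ≈ -9.4568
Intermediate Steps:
O = -4
j(P, m) = 3 + P
r(q) = -5
z = 46444
(-439199 + r(j(12, -21)))/((120142/(-189127) - 31922/111545) + z) = (-439199 - 5)/((120142/(-189127) - 31922/111545) + 46444) = -439204/((120142*(-1/189127) - 31922*1/111545) + 46444) = -439204/((-120142/189127 - 31922/111545) + 46444) = -439204/(-19438551484/21096171215 + 46444) = -439204/979771137357976/21096171215 = -439204*21096171215/979771137357976 = -2316380695578215/244942784339494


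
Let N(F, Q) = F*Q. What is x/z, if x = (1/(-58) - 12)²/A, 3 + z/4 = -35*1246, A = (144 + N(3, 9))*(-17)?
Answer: 28577/100352466288 ≈ 2.8477e-7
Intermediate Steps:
A = -2907 (A = (144 + 3*9)*(-17) = (144 + 27)*(-17) = 171*(-17) = -2907)
z = -174452 (z = -12 + 4*(-35*1246) = -12 + 4*(-43610) = -12 - 174440 = -174452)
x = -28577/575244 (x = (1/(-58) - 12)²/(-2907) = (-1/58 - 12)²*(-1/2907) = (-697/58)²*(-1/2907) = (485809/3364)*(-1/2907) = -28577/575244 ≈ -0.049678)
x/z = -28577/575244/(-174452) = -28577/575244*(-1/174452) = 28577/100352466288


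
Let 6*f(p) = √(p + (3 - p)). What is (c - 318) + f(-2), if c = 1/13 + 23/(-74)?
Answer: -306141/962 + √3/6 ≈ -317.95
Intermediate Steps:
f(p) = √3/6 (f(p) = √(p + (3 - p))/6 = √3/6)
c = -225/962 (c = 1*(1/13) + 23*(-1/74) = 1/13 - 23/74 = -225/962 ≈ -0.23389)
(c - 318) + f(-2) = (-225/962 - 318) + √3/6 = -306141/962 + √3/6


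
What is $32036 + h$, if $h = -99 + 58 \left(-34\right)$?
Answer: $29965$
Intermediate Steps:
$h = -2071$ ($h = -99 - 1972 = -2071$)
$32036 + h = 32036 - 2071 = 29965$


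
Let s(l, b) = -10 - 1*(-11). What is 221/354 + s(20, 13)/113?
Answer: 25327/40002 ≈ 0.63314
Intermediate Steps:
s(l, b) = 1 (s(l, b) = -10 + 11 = 1)
221/354 + s(20, 13)/113 = 221/354 + 1/113 = 25327/40002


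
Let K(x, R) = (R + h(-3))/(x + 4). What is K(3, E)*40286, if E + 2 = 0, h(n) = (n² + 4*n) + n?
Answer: -322288/7 ≈ -46041.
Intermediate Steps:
h(n) = n² + 5*n
E = -2 (E = -2 + 0 = -2)
K(x, R) = (-6 + R)/(4 + x) (K(x, R) = (R - 3*(5 - 3))/(x + 4) = (R - 3*2)/(4 + x) = (R - 6)/(4 + x) = (-6 + R)/(4 + x))
K(3, E)*40286 = ((-6 - 2)/(4 + 3))*40286 = (-8/7)*40286 = ((⅐)*(-8))*40286 = -8/7*40286 = -322288/7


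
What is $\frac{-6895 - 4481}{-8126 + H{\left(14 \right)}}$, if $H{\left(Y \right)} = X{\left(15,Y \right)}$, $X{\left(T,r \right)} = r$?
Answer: $\frac{237}{169} \approx 1.4024$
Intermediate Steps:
$H{\left(Y \right)} = Y$
$\frac{-6895 - 4481}{-8126 + H{\left(14 \right)}} = \frac{-6895 - 4481}{-8126 + 14} = - \frac{11376}{-8112} = \left(-11376\right) \left(- \frac{1}{8112}\right) = \frac{237}{169}$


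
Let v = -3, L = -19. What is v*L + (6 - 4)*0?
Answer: 57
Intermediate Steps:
v*L + (6 - 4)*0 = -3*(-19) + (6 - 4)*0 = 57 + 2*0 = 57 + 0 = 57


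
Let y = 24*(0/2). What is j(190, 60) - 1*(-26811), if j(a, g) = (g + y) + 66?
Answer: 26937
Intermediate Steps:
y = 0 (y = 24*(0*(½)) = 24*0 = 0)
j(a, g) = 66 + g (j(a, g) = (g + 0) + 66 = g + 66 = 66 + g)
j(190, 60) - 1*(-26811) = (66 + 60) - 1*(-26811) = 126 + 26811 = 26937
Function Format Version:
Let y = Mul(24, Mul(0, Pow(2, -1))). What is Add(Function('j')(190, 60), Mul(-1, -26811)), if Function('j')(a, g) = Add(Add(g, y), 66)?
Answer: 26937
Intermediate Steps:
y = 0 (y = Mul(24, Mul(0, Rational(1, 2))) = Mul(24, 0) = 0)
Function('j')(a, g) = Add(66, g) (Function('j')(a, g) = Add(Add(g, 0), 66) = Add(g, 66) = Add(66, g))
Add(Function('j')(190, 60), Mul(-1, -26811)) = Add(Add(66, 60), Mul(-1, -26811)) = Add(126, 26811) = 26937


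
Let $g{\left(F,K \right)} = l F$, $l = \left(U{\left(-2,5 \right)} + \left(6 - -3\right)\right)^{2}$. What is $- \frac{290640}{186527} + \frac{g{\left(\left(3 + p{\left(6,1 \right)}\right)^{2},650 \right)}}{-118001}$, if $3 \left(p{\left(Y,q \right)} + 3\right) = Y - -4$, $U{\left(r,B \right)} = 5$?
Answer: $- \frac{312318224960}{198093352743} \approx -1.5766$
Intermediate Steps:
$p{\left(Y,q \right)} = - \frac{5}{3} + \frac{Y}{3}$ ($p{\left(Y,q \right)} = -3 + \frac{Y - -4}{3} = -3 + \frac{Y + 4}{3} = -3 + \frac{4 + Y}{3} = -3 + \left(\frac{4}{3} + \frac{Y}{3}\right) = - \frac{5}{3} + \frac{Y}{3}$)
$l = 196$ ($l = \left(5 + \left(6 - -3\right)\right)^{2} = \left(5 + \left(6 + 3\right)\right)^{2} = \left(5 + 9\right)^{2} = 14^{2} = 196$)
$g{\left(F,K \right)} = 196 F$
$- \frac{290640}{186527} + \frac{g{\left(\left(3 + p{\left(6,1 \right)}\right)^{2},650 \right)}}{-118001} = - \frac{290640}{186527} + \frac{196 \left(3 + \left(- \frac{5}{3} + \frac{1}{3} \cdot 6\right)\right)^{2}}{-118001} = \left(-290640\right) \frac{1}{186527} + 196 \left(3 + \left(- \frac{5}{3} + 2\right)\right)^{2} \left(- \frac{1}{118001}\right) = - \frac{290640}{186527} + 196 \left(3 + \frac{1}{3}\right)^{2} \left(- \frac{1}{118001}\right) = - \frac{290640}{186527} + 196 \left(\frac{10}{3}\right)^{2} \left(- \frac{1}{118001}\right) = - \frac{290640}{186527} + 196 \cdot \frac{100}{9} \left(- \frac{1}{118001}\right) = - \frac{290640}{186527} + \frac{19600}{9} \left(- \frac{1}{118001}\right) = - \frac{290640}{186527} - \frac{19600}{1062009} = - \frac{312318224960}{198093352743}$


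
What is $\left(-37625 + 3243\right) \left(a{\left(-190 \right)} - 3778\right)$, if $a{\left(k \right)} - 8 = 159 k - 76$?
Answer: $1170913392$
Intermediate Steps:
$a{\left(k \right)} = -68 + 159 k$ ($a{\left(k \right)} = 8 + \left(159 k - 76\right) = 8 + \left(-76 + 159 k\right) = -68 + 159 k$)
$\left(-37625 + 3243\right) \left(a{\left(-190 \right)} - 3778\right) = \left(-37625 + 3243\right) \left(\left(-68 + 159 \left(-190\right)\right) - 3778\right) = - 34382 \left(\left(-68 - 30210\right) - 3778\right) = - 34382 \left(-30278 - 3778\right) = \left(-34382\right) \left(-34056\right) = 1170913392$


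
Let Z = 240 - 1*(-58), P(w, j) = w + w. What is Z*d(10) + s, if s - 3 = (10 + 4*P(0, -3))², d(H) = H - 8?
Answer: 699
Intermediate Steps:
d(H) = -8 + H
P(w, j) = 2*w
Z = 298 (Z = 240 + 58 = 298)
s = 103 (s = 3 + (10 + 4*(2*0))² = 3 + (10 + 4*0)² = 3 + (10 + 0)² = 3 + 10² = 3 + 100 = 103)
Z*d(10) + s = 298*(-8 + 10) + 103 = 298*2 + 103 = 596 + 103 = 699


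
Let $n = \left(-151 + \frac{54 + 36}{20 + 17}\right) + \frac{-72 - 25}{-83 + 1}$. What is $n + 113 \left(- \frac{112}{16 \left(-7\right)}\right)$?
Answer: $- \frac{104323}{3034} \approx -34.385$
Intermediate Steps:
$n = - \frac{447165}{3034}$ ($n = \left(-151 + \frac{90}{37}\right) - \frac{97}{-82} = \left(-151 + 90 \cdot \frac{1}{37}\right) - - \frac{97}{82} = \left(-151 + \frac{90}{37}\right) + \frac{97}{82} = - \frac{5497}{37} + \frac{97}{82} = - \frac{447165}{3034} \approx -147.38$)
$n + 113 \left(- \frac{112}{16 \left(-7\right)}\right) = - \frac{447165}{3034} + 113 \left(- \frac{112}{16 \left(-7\right)}\right) = - \frac{447165}{3034} + 113 \left(- \frac{112}{-112}\right) = - \frac{447165}{3034} + 113 \left(\left(-112\right) \left(- \frac{1}{112}\right)\right) = - \frac{447165}{3034} + 113 \cdot 1 = - \frac{447165}{3034} + 113 = - \frac{104323}{3034}$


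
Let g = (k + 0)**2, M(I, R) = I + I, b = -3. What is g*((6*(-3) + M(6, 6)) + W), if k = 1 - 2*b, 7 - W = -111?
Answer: 5488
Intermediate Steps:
W = 118 (W = 7 - 1*(-111) = 7 + 111 = 118)
k = 7 (k = 1 - 2*(-3) = 1 + 6 = 7)
M(I, R) = 2*I
g = 49 (g = (7 + 0)**2 = 7**2 = 49)
g*((6*(-3) + M(6, 6)) + W) = 49*((6*(-3) + 2*6) + 118) = 49*((-18 + 12) + 118) = 49*(-6 + 118) = 49*112 = 5488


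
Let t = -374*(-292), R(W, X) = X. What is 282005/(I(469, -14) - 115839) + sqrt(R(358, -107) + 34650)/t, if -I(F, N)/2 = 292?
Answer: -282005/116423 + sqrt(34543)/109208 ≈ -2.4205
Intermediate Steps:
I(F, N) = -584 (I(F, N) = -2*292 = -584)
t = 109208
282005/(I(469, -14) - 115839) + sqrt(R(358, -107) + 34650)/t = 282005/(-584 - 115839) + sqrt(-107 + 34650)/109208 = 282005/(-116423) + sqrt(34543)*(1/109208) = 282005*(-1/116423) + sqrt(34543)/109208 = -282005/116423 + sqrt(34543)/109208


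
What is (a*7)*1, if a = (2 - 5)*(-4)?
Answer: 84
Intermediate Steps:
a = 12 (a = -3*(-4) = 12)
(a*7)*1 = (12*7)*1 = 84*1 = 84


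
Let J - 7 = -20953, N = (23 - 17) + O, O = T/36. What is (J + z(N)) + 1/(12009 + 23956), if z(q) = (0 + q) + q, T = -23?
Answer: -13552870757/647370 ≈ -20935.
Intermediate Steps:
O = -23/36 ≈ -0.63889
N = 193/36 (N = (23 - 17) - 23/36 = 6 - 23/36 = 193/36 ≈ 5.3611)
z(q) = 2*q (z(q) = q + q = 2*q)
J = -20946 (J = 7 - 20953 = -20946)
(J + z(N)) + 1/(12009 + 23956) = (-20946 + 2*(193/36)) + 1/(12009 + 23956) = (-20946 + 193/18) + 1/35965 = -376835/18 + 1/35965 = -13552870757/647370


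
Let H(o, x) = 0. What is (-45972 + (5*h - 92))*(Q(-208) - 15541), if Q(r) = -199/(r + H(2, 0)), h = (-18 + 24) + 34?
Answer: 1425457089/2 ≈ 7.1273e+8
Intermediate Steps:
h = 40 (h = 6 + 34 = 40)
Q(r) = -199/r (Q(r) = -199/(r + 0) = -199/r)
(-45972 + (5*h - 92))*(Q(-208) - 15541) = (-45972 + (5*40 - 92))*(-199/(-208) - 15541) = (-45972 + (200 - 92))*(-199*(-1/208) - 15541) = (-45972 + 108)*(199/208 - 15541) = -45864*(-3232329/208) = 1425457089/2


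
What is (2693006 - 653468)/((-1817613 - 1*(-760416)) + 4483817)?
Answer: 1019769/1713310 ≈ 0.59520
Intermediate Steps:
(2693006 - 653468)/((-1817613 - 1*(-760416)) + 4483817) = 2039538/((-1817613 + 760416) + 4483817) = 2039538/(-1057197 + 4483817) = 2039538/3426620 = 2039538*(1/3426620) = 1019769/1713310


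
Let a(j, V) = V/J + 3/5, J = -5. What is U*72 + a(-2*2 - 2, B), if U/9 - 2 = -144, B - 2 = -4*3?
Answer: -460067/5 ≈ -92013.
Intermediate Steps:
B = -10 (B = 2 - 4*3 = 2 - 12 = -10)
U = -1278 (U = 18 + 9*(-144) = 18 - 1296 = -1278)
a(j, V) = ⅗ - V/5 (a(j, V) = V/(-5) + 3/5 = V*(-⅕) + 3*(⅕) = -V/5 + ⅗ = ⅗ - V/5)
U*72 + a(-2*2 - 2, B) = -1278*72 + (⅗ - ⅕*(-10)) = -92016 + (⅗ + 2) = -92016 + 13/5 = -460067/5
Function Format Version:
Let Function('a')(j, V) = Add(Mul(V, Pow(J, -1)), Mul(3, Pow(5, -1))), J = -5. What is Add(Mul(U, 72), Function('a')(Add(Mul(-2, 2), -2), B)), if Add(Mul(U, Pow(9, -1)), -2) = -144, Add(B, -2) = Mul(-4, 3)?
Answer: Rational(-460067, 5) ≈ -92013.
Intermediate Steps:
B = -10 (B = Add(2, Mul(-4, 3)) = Add(2, -12) = -10)
U = -1278 (U = Add(18, Mul(9, -144)) = Add(18, -1296) = -1278)
Function('a')(j, V) = Add(Rational(3, 5), Mul(Rational(-1, 5), V)) (Function('a')(j, V) = Add(Mul(V, Pow(-5, -1)), Mul(3, Pow(5, -1))) = Add(Mul(V, Rational(-1, 5)), Mul(3, Rational(1, 5))) = Add(Mul(Rational(-1, 5), V), Rational(3, 5)) = Add(Rational(3, 5), Mul(Rational(-1, 5), V)))
Add(Mul(U, 72), Function('a')(Add(Mul(-2, 2), -2), B)) = Add(Mul(-1278, 72), Add(Rational(3, 5), Mul(Rational(-1, 5), -10))) = Add(-92016, Add(Rational(3, 5), 2)) = Add(-92016, Rational(13, 5)) = Rational(-460067, 5)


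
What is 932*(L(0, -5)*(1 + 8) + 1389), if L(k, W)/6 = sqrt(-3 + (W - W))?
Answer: 1294548 + 50328*I*sqrt(3) ≈ 1.2945e+6 + 87171.0*I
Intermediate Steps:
L(k, W) = 6*I*sqrt(3) (L(k, W) = 6*sqrt(-3 + (W - W)) = 6*sqrt(-3 + 0) = 6*sqrt(-3) = 6*(I*sqrt(3)) = 6*I*sqrt(3))
932*(L(0, -5)*(1 + 8) + 1389) = 932*((6*I*sqrt(3))*(1 + 8) + 1389) = 932*((6*I*sqrt(3))*9 + 1389) = 932*(54*I*sqrt(3) + 1389) = 932*(1389 + 54*I*sqrt(3)) = 1294548 + 50328*I*sqrt(3)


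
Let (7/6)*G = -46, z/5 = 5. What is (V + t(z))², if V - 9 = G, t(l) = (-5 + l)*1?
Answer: 5329/49 ≈ 108.76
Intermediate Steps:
z = 25 (z = 5*5 = 25)
t(l) = -5 + l
G = -276/7 (G = (6/7)*(-46) = -276/7 ≈ -39.429)
V = -213/7 (V = 9 - 276/7 = -213/7 ≈ -30.429)
(V + t(z))² = (-213/7 + (-5 + 25))² = (-213/7 + 20)² = (-73/7)² = 5329/49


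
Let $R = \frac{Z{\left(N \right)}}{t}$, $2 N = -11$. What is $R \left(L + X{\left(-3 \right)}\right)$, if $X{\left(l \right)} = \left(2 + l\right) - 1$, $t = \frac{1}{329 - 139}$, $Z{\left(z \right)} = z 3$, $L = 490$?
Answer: $-1529880$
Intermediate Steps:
$N = - \frac{11}{2}$ ($N = \frac{1}{2} \left(-11\right) = - \frac{11}{2} \approx -5.5$)
$Z{\left(z \right)} = 3 z$
$t = \frac{1}{190} \approx 0.0052632$
$X{\left(l \right)} = 1 + l$
$R = -3135$ ($R = 3 \left(- \frac{11}{2}\right) \frac{1}{\frac{1}{190}} = \left(- \frac{33}{2}\right) 190 = -3135$)
$R \left(L + X{\left(-3 \right)}\right) = - 3135 \left(490 + \left(1 - 3\right)\right) = - 3135 \left(490 - 2\right) = \left(-3135\right) 488 = -1529880$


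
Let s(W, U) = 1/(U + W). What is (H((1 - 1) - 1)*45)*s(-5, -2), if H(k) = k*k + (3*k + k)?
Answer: 135/7 ≈ 19.286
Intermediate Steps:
H(k) = k² + 4*k
(H((1 - 1) - 1)*45)*s(-5, -2) = ((((1 - 1) - 1)*(4 + ((1 - 1) - 1)))*45)/(-2 - 5) = (((0 - 1)*(4 + (0 - 1)))*45)/(-7) = (-(4 - 1)*45)*(-⅐) = (-1*3*45)*(-⅐) = -3*45*(-⅐) = -135*(-⅐) = 135/7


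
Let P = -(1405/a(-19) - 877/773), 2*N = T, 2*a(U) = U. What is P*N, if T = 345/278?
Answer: 755133585/8165972 ≈ 92.473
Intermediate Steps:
a(U) = U/2
T = 345/278 (T = 345*(1/278) = 345/278 ≈ 1.2410)
N = 345/556 (N = (1/2)*(345/278) = 345/556 ≈ 0.62050)
P = 2188793/14687 (P = -(1405/(((1/2)*(-19))) - 877/773) = -(1405/(-19/2) - 877*1/773) = -(1405*(-2/19) - 877/773) = -(-2810/19 - 877/773) = -1*(-2188793/14687) = 2188793/14687 ≈ 149.03)
P*N = (2188793/14687)*(345/556) = 755133585/8165972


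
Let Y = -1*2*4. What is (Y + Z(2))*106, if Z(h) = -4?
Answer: -1272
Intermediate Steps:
Y = -8 (Y = -2*4 = -8)
(Y + Z(2))*106 = (-8 - 4)*106 = -12*106 = -1272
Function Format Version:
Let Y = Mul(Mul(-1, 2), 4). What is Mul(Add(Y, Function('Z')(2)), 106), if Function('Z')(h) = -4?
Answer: -1272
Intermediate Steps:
Y = -8 (Y = Mul(-2, 4) = -8)
Mul(Add(Y, Function('Z')(2)), 106) = Mul(Add(-8, -4), 106) = Mul(-12, 106) = -1272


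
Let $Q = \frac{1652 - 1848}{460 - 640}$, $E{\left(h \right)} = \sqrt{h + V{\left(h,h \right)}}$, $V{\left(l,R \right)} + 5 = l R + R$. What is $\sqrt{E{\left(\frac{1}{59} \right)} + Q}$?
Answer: $\frac{\sqrt{852845 + 13275 i \sqrt{17286}}}{885} \approx 1.3359 + 0.83407 i$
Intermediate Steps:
$V{\left(l,R \right)} = -5 + R + R l$ ($V{\left(l,R \right)} = -5 + \left(l R + R\right) = -5 + \left(R l + R\right) = -5 + \left(R + R l\right) = -5 + R + R l$)
$E{\left(h \right)} = \sqrt{-5 + h^{2} + 2 h}$ ($E{\left(h \right)} = \sqrt{h + \left(-5 + h + h h\right)} = \sqrt{h + \left(-5 + h + h^{2}\right)} = \sqrt{-5 + h^{2} + 2 h}$)
$Q = \frac{49}{45}$ ($Q = - \frac{196}{-180} = \left(-196\right) \left(- \frac{1}{180}\right) = \frac{49}{45} \approx 1.0889$)
$\sqrt{E{\left(\frac{1}{59} \right)} + Q} = \sqrt{\sqrt{-5 + \left(\frac{1}{59}\right)^{2} + \frac{2}{59}} + \frac{49}{45}} = \sqrt{\sqrt{-5 + \left(\frac{1}{59}\right)^{2} + 2 \cdot \frac{1}{59}} + \frac{49}{45}} = \sqrt{\sqrt{-5 + \frac{1}{3481} + \frac{2}{59}} + \frac{49}{45}} = \sqrt{\sqrt{- \frac{17286}{3481}} + \frac{49}{45}} = \sqrt{\frac{i \sqrt{17286}}{59} + \frac{49}{45}} = \sqrt{\frac{49}{45} + \frac{i \sqrt{17286}}{59}}$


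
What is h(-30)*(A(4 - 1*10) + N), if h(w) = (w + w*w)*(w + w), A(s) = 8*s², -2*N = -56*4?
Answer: -20880000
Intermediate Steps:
N = 112 (N = -(-28)*4 = -½*(-224) = 112)
h(w) = 2*w*(w + w²) (h(w) = (w + w²)*(2*w) = 2*w*(w + w²))
h(-30)*(A(4 - 1*10) + N) = (2*(-30)²*(1 - 30))*(8*(4 - 1*10)² + 112) = (2*900*(-29))*(8*(4 - 10)² + 112) = -52200*(8*(-6)² + 112) = -52200*(8*36 + 112) = -52200*(288 + 112) = -52200*400 = -20880000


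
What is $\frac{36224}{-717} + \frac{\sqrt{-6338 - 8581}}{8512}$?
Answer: $- \frac{36224}{717} + \frac{i \sqrt{14919}}{8512} \approx -50.522 + 0.01435 i$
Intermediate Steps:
$\frac{36224}{-717} + \frac{\sqrt{-6338 - 8581}}{8512} = 36224 \left(- \frac{1}{717}\right) + \sqrt{-14919} \cdot \frac{1}{8512} = - \frac{36224}{717} + i \sqrt{14919} \cdot \frac{1}{8512} = - \frac{36224}{717} + \frac{i \sqrt{14919}}{8512}$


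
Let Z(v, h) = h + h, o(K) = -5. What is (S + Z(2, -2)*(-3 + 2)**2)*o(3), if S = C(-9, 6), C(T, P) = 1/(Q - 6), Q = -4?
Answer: 41/2 ≈ 20.500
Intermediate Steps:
Z(v, h) = 2*h
C(T, P) = -1/10 (C(T, P) = 1/(-4 - 6) = 1/(-10) = -1/10)
S = -1/10 ≈ -0.10000
(S + Z(2, -2)*(-3 + 2)**2)*o(3) = (-1/10 + (2*(-2))*(-3 + 2)**2)*(-5) = (-1/10 - 4*(-1)**2)*(-5) = (-1/10 - 4*1)*(-5) = (-1/10 - 4)*(-5) = -41/10*(-5) = 41/2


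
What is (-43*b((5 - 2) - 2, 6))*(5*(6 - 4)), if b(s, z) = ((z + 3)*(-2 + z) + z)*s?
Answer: -18060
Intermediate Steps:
b(s, z) = s*(z + (-2 + z)*(3 + z)) (b(s, z) = ((3 + z)*(-2 + z) + z)*s = ((-2 + z)*(3 + z) + z)*s = (z + (-2 + z)*(3 + z))*s = s*(z + (-2 + z)*(3 + z)))
(-43*b((5 - 2) - 2, 6))*(5*(6 - 4)) = (-43*((5 - 2) - 2)*(-6 + 6² + 2*6))*(5*(6 - 4)) = (-43*(3 - 2)*(-6 + 36 + 12))*(5*2) = -43*42*10 = -1806*10 = -18060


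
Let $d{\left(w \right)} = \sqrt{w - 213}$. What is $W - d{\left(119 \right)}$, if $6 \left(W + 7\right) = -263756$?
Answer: $- \frac{131899}{3} - i \sqrt{94} \approx -43966.0 - 9.6954 i$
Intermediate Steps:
$d{\left(w \right)} = \sqrt{-213 + w}$
$W = - \frac{131899}{3}$ ($W = -7 + \frac{1}{6} \left(-263756\right) = -7 - \frac{131878}{3} = - \frac{131899}{3} \approx -43966.0$)
$W - d{\left(119 \right)} = - \frac{131899}{3} - \sqrt{-213 + 119} = - \frac{131899}{3} - \sqrt{-94} = - \frac{131899}{3} - i \sqrt{94}$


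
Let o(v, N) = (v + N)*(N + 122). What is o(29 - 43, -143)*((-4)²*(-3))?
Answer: -158256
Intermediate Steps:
o(v, N) = (122 + N)*(N + v) (o(v, N) = (N + v)*(122 + N) = (122 + N)*(N + v))
o(29 - 43, -143)*((-4)²*(-3)) = ((-143)² + 122*(-143) + 122*(29 - 43) - 143*(29 - 43))*((-4)²*(-3)) = (20449 - 17446 + 122*(-14) - 143*(-14))*(16*(-3)) = (20449 - 17446 - 1708 + 2002)*(-48) = 3297*(-48) = -158256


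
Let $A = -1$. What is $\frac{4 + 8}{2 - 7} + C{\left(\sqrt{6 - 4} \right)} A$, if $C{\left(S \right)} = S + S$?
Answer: $- \frac{12}{5} - 2 \sqrt{2} \approx -5.2284$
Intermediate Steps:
$C{\left(S \right)} = 2 S$
$\frac{4 + 8}{2 - 7} + C{\left(\sqrt{6 - 4} \right)} A = \frac{4 + 8}{2 - 7} + 2 \sqrt{6 - 4} \left(-1\right) = \frac{12}{-5} + 2 \sqrt{2} \left(-1\right) = 12 \left(- \frac{1}{5}\right) - 2 \sqrt{2} = - \frac{12}{5} - 2 \sqrt{2}$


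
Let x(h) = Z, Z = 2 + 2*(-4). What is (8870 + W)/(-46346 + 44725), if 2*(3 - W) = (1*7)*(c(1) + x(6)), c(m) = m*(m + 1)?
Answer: -8887/1621 ≈ -5.4824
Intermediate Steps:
c(m) = m*(1 + m)
Z = -6 (Z = 2 - 8 = -6)
x(h) = -6
W = 17 (W = 3 - 1*7*(1*(1 + 1) - 6)/2 = 3 - 7*(1*2 - 6)/2 = 3 - 7*(2 - 6)/2 = 3 - 7*(-4)/2 = 3 - ½*(-28) = 3 + 14 = 17)
(8870 + W)/(-46346 + 44725) = (8870 + 17)/(-46346 + 44725) = 8887/(-1621) = 8887*(-1/1621) = -8887/1621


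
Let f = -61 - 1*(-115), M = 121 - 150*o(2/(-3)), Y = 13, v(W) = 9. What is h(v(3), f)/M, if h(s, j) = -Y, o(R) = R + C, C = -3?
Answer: -13/671 ≈ -0.019374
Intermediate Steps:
o(R) = -3 + R (o(R) = R - 3 = -3 + R)
M = 671 (M = 121 - 150*(-3 + 2/(-3)) = 121 - 150*(-3 + 2*(-1/3)) = 121 - 150*(-3 - 2/3) = 121 - 150*(-11/3) = 121 + 550 = 671)
f = 54 (f = -61 + 115 = 54)
h(s, j) = -13 (h(s, j) = -1*13 = -13)
h(v(3), f)/M = -13/671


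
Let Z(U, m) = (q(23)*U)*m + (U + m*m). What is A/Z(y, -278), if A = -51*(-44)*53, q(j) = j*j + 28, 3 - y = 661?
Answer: 59466/50982647 ≈ 0.0011664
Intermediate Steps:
y = -658 (y = 3 - 1*661 = 3 - 661 = -658)
q(j) = 28 + j² (q(j) = j² + 28 = 28 + j²)
A = 118932 (A = 2244*53 = 118932)
Z(U, m) = U + m² + 557*U*m (Z(U, m) = ((28 + 23²)*U)*m + (U + m*m) = ((28 + 529)*U)*m + (U + m²) = (557*U)*m + (U + m²) = 557*U*m + (U + m²) = U + m² + 557*U*m)
A/Z(y, -278) = 118932/(-658 + (-278)² + 557*(-658)*(-278)) = 118932/(-658 + 77284 + 101888668) = 118932/101965294 = 118932*(1/101965294) = 59466/50982647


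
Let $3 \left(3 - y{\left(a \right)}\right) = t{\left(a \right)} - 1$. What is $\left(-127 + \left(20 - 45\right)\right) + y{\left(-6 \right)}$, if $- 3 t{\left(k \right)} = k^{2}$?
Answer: $- \frac{434}{3} \approx -144.67$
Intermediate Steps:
$t{\left(k \right)} = - \frac{k^{2}}{3}$
$y{\left(a \right)} = \frac{10}{3} + \frac{a^{2}}{9}$ ($y{\left(a \right)} = 3 - \frac{- \frac{a^{2}}{3} - 1}{3} = 3 - \frac{-1 - \frac{a^{2}}{3}}{3} = 3 + \left(\frac{1}{3} + \frac{a^{2}}{9}\right) = \frac{10}{3} + \frac{a^{2}}{9}$)
$\left(-127 + \left(20 - 45\right)\right) + y{\left(-6 \right)} = \left(-127 + \left(20 - 45\right)\right) + \left(\frac{10}{3} + \frac{\left(-6\right)^{2}}{9}\right) = \left(-127 + \left(20 - 45\right)\right) + \left(\frac{10}{3} + \frac{1}{9} \cdot 36\right) = \left(-127 - 25\right) + \left(\frac{10}{3} + 4\right) = -152 + \frac{22}{3} = - \frac{434}{3}$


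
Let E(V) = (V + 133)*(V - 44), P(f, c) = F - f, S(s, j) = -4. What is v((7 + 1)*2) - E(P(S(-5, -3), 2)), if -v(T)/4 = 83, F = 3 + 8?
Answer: 3960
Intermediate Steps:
F = 11
P(f, c) = 11 - f
v(T) = -332 (v(T) = -4*83 = -332)
E(V) = (-44 + V)*(133 + V) (E(V) = (133 + V)*(-44 + V) = (-44 + V)*(133 + V))
v((7 + 1)*2) - E(P(S(-5, -3), 2)) = -332 - (-5852 + (11 - 1*(-4))² + 89*(11 - 1*(-4))) = -332 - (-5852 + (11 + 4)² + 89*(11 + 4)) = -332 - (-5852 + 15² + 89*15) = -332 - (-5852 + 225 + 1335) = -332 - 1*(-4292) = -332 + 4292 = 3960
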